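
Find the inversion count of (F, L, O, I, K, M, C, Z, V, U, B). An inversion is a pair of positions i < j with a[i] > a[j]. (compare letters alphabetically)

24 out-of-order pairs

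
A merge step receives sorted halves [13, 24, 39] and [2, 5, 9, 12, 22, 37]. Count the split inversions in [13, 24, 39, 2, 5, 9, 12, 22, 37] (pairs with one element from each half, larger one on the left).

15

Count, for every r in R, how many entries of L exceed r:
r = 2: 13, 24, 39 → 3
r = 5: 13, 24, 39 → 3
r = 9: 13, 24, 39 → 3
r = 12: 13, 24, 39 → 3
r = 22: 24, 39 → 2
r = 37: 39 → 1
Cross-inversions: 3 + 3 + 3 + 3 + 2 + 1 = 15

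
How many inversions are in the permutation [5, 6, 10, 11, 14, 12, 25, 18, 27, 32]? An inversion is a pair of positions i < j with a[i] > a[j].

Element-by-element contributions:
5 → none → 0
6 → none → 0
10 → none → 0
11 → none → 0
14 → 12 → 1
12 → none → 0
25 → 18 → 1
18 → none → 0
27 → none → 0
32 → none → 0
Sum: 0 + 0 + 0 + 0 + 1 + 0 + 1 + 0 + 0 + 0 = 2

2 inversions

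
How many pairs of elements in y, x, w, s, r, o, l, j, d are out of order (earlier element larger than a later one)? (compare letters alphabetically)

For each element, count later entries that are smaller:
y → x, w, s, r, o, l, j, d → 8
x → w, s, r, o, l, j, d → 7
w → s, r, o, l, j, d → 6
s → r, o, l, j, d → 5
r → o, l, j, d → 4
o → l, j, d → 3
l → j, d → 2
j → d → 1
d → none → 0
Sum: 8 + 7 + 6 + 5 + 4 + 3 + 2 + 1 + 0 = 36

There are 36 inversions.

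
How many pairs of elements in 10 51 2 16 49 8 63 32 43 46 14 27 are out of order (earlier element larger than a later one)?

Count, for each position, how many later elements it exceeds:
10 → 2, 8 → 2
51 → 2, 16, 49, 8, 32, 43, 46, 14, 27 → 9
2 → none → 0
16 → 8, 14 → 2
49 → 8, 32, 43, 46, 14, 27 → 6
8 → none → 0
63 → 32, 43, 46, 14, 27 → 5
32 → 14, 27 → 2
43 → 14, 27 → 2
46 → 14, 27 → 2
14 → none → 0
27 → none → 0
Sum: 2 + 9 + 0 + 2 + 6 + 0 + 5 + 2 + 2 + 2 + 0 + 0 = 30

30 inversions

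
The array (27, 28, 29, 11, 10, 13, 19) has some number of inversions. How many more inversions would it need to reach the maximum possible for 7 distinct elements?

8

Maximum inversions for 7 distinct elements is C(7, 2) = 7·6/2 = 21.
Current inversions — for each element, count later smaller elements:
27: 4
28: 4
29: 4
11: 1
10: 0
13: 0
19: 0
Current total: 4 + 4 + 4 + 1 + 0 + 0 + 0 = 13
Shortfall: 21 − 13 = 8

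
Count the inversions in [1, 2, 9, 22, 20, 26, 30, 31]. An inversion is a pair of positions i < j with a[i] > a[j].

Element-by-element contributions:
1 → none → 0
2 → none → 0
9 → none → 0
22 → 20 → 1
20 → none → 0
26 → none → 0
30 → none → 0
31 → none → 0
Sum: 0 + 0 + 0 + 1 + 0 + 0 + 0 + 0 = 1

1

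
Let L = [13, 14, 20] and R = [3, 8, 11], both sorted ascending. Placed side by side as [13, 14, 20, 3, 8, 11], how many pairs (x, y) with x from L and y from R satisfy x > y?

9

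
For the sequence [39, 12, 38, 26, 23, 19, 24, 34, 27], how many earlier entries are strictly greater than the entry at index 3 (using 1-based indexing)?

1 such element

The element at index 3 is 38.
Elements before it: 39, 12
Those larger than 38: 39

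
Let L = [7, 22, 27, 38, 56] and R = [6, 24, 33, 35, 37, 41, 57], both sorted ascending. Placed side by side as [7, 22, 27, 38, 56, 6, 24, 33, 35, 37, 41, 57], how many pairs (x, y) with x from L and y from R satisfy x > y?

Count, for every r in R, how many entries of L exceed r:
r = 6: 7, 22, 27, 38, 56 → 5
r = 24: 27, 38, 56 → 3
r = 33: 38, 56 → 2
r = 35: 38, 56 → 2
r = 37: 38, 56 → 2
r = 41: 56 → 1
r = 57: none → 0
Cross-inversions: 5 + 3 + 2 + 2 + 2 + 1 + 0 = 15

There are 15 split inversions.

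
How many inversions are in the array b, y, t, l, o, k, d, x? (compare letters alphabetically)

For each element, count later entries that are smaller:
b → none → 0
y → t, l, o, k, d, x → 6
t → l, o, k, d → 4
l → k, d → 2
o → k, d → 2
k → d → 1
d → none → 0
x → none → 0
Sum: 0 + 6 + 4 + 2 + 2 + 1 + 0 + 0 = 15

There are 15 inversions.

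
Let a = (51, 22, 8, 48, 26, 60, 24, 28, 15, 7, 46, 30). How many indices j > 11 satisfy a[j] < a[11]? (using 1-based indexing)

1 such element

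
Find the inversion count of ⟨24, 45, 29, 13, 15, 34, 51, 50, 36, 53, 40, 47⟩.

19

Sweep left to right; for each value list the smaller values that follow it:
24 → 13, 15 → 2
45 → 29, 13, 15, 34, 36, 40 → 6
29 → 13, 15 → 2
13 → none → 0
15 → none → 0
34 → none → 0
51 → 50, 36, 40, 47 → 4
50 → 36, 40, 47 → 3
36 → none → 0
53 → 40, 47 → 2
40 → none → 0
47 → none → 0
Sum: 2 + 6 + 2 + 0 + 0 + 0 + 4 + 3 + 0 + 2 + 0 + 0 = 19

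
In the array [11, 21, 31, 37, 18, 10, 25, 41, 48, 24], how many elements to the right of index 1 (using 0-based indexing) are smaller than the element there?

The element at index 1 is 21.
Elements after it: 31, 37, 18, 10, 25, 41, 48, 24
Those smaller than 21: 18, 10

2 such elements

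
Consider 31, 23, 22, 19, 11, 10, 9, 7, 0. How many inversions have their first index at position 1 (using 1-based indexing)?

The element at index 1 is 31.
Elements after it: 23, 22, 19, 11, 10, 9, 7, 0
Those smaller than 31: 23, 22, 19, 11, 10, 9, 7, 0

8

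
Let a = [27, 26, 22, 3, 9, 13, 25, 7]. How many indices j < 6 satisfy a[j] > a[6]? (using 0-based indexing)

The element at index 6 is 25.
Elements before it: 27, 26, 22, 3, 9, 13
Those larger than 25: 27, 26

2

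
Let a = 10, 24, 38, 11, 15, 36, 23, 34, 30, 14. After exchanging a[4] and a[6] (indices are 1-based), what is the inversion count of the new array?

Inversions: 23

Positions 4 and 6 hold 11 and 36; after swapping, the array is [10, 24, 38, 36, 15, 11, 23, 34, 30, 14].
For each element, count later entries that are smaller:
10 → none → 0
24 → 15, 11, 23, 14 → 4
38 → 36, 15, 11, 23, 34, 30, 14 → 7
36 → 15, 11, 23, 34, 30, 14 → 6
15 → 11, 14 → 2
11 → none → 0
23 → 14 → 1
34 → 30, 14 → 2
30 → 14 → 1
14 → none → 0
Sum: 0 + 4 + 7 + 6 + 2 + 0 + 1 + 2 + 1 + 0 = 23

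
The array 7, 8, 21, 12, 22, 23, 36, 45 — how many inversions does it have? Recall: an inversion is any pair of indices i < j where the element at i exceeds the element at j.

Sweep left to right; for each value list the smaller values that follow it:
7 → none → 0
8 → none → 0
21 → 12 → 1
12 → none → 0
22 → none → 0
23 → none → 0
36 → none → 0
45 → none → 0
Sum: 0 + 0 + 1 + 0 + 0 + 0 + 0 + 0 = 1

1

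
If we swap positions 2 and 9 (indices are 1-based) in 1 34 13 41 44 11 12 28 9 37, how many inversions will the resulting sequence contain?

Positions 2 and 9 hold 34 and 9; after swapping, the array is [1, 9, 13, 41, 44, 11, 12, 28, 34, 37].
Count, for each position, how many later elements it exceeds:
1: 0
9: 0
13: 2
41: 5
44: 5
11: 0
12: 0
28: 0
34: 0
37: 0
Sum: 0 + 0 + 2 + 5 + 5 + 0 + 0 + 0 + 0 + 0 = 12

12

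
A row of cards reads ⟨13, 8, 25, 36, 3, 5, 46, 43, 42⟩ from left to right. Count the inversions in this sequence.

12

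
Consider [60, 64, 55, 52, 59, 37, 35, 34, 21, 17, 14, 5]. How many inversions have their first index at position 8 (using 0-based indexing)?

3

The element at index 8 is 21.
Elements after it: 17, 14, 5
Those smaller than 21: 17, 14, 5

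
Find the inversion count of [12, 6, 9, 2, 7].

7

Listing every pair i<j with a[i]>a[j] (using 0-based positions):
(0,1): 12 > 6
(0,2): 12 > 9
(0,3): 12 > 2
(0,4): 12 > 7
(1,3): 6 > 2
(2,3): 9 > 2
(2,4): 9 > 7
That's 7 pairs.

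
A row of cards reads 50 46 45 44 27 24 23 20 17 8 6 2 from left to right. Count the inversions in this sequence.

Out-of-order pairs: 66

Count, for each position, how many later elements it exceeds:
50 → 46, 45, 44, 27, 24, 23, 20, 17, 8, 6, 2 → 11
46 → 45, 44, 27, 24, 23, 20, 17, 8, 6, 2 → 10
45 → 44, 27, 24, 23, 20, 17, 8, 6, 2 → 9
44 → 27, 24, 23, 20, 17, 8, 6, 2 → 8
27 → 24, 23, 20, 17, 8, 6, 2 → 7
24 → 23, 20, 17, 8, 6, 2 → 6
23 → 20, 17, 8, 6, 2 → 5
20 → 17, 8, 6, 2 → 4
17 → 8, 6, 2 → 3
8 → 6, 2 → 2
6 → 2 → 1
2 → none → 0
Sum: 11 + 10 + 9 + 8 + 7 + 6 + 5 + 4 + 3 + 2 + 1 + 0 = 66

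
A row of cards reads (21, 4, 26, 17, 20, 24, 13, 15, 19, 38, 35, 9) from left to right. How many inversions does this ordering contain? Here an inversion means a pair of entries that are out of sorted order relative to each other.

31

For each element, count later entries that are smaller:
21 → 4, 17, 20, 13, 15, 19, 9 → 7
4 → none → 0
26 → 17, 20, 24, 13, 15, 19, 9 → 7
17 → 13, 15, 9 → 3
20 → 13, 15, 19, 9 → 4
24 → 13, 15, 19, 9 → 4
13 → 9 → 1
15 → 9 → 1
19 → 9 → 1
38 → 35, 9 → 2
35 → 9 → 1
9 → none → 0
Sum: 7 + 0 + 7 + 3 + 4 + 4 + 1 + 1 + 1 + 2 + 1 + 0 = 31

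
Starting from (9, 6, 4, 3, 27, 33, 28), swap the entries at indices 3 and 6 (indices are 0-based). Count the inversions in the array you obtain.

10 inversions

Positions 3 and 6 hold 3 and 28; after swapping, the array is [9, 6, 4, 28, 27, 33, 3].
For each element, count later entries that are smaller:
9 → 6, 4, 3 → 3
6 → 4, 3 → 2
4 → 3 → 1
28 → 27, 3 → 2
27 → 3 → 1
33 → 3 → 1
3 → none → 0
Sum: 3 + 2 + 1 + 2 + 1 + 1 + 0 = 10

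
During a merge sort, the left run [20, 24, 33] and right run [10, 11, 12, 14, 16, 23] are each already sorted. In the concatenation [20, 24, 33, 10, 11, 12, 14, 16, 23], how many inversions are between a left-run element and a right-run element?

17 split inversions

Count, for every r in R, how many entries of L exceed r:
r = 10: 20, 24, 33 → 3
r = 11: 20, 24, 33 → 3
r = 12: 20, 24, 33 → 3
r = 14: 20, 24, 33 → 3
r = 16: 20, 24, 33 → 3
r = 23: 24, 33 → 2
Cross-inversions: 3 + 3 + 3 + 3 + 3 + 2 = 17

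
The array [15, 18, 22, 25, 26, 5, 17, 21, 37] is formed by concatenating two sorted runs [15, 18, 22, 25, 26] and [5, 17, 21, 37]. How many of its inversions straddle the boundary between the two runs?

12

Take each right-half value and tally the left-half values above it:
r = 5: 15, 18, 22, 25, 26 → 5
r = 17: 18, 22, 25, 26 → 4
r = 21: 22, 25, 26 → 3
r = 37: none → 0
Cross-inversions: 5 + 4 + 3 + 0 = 12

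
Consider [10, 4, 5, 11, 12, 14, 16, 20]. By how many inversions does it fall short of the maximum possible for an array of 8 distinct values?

26

Maximum inversions for 8 distinct elements is C(8, 2) = 8·7/2 = 28.
Current inversions — for each element, count later smaller elements:
10: 2
4: 0
5: 0
11: 0
12: 0
14: 0
16: 0
20: 0
Current total: 2 + 0 + 0 + 0 + 0 + 0 + 0 + 0 = 2
Shortfall: 28 − 2 = 26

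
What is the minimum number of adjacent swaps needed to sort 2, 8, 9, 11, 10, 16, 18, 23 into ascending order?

Minimum adjacent swaps = number of inversions (each swap of adjacent out-of-order elements removes one inversion and no swap can remove more).
Count inversions — for each element, later elements that are smaller:
2: none → 0
8: none → 0
9: none → 0
11: 10 → 1
10: none → 0
16: none → 0
18: none → 0
23: none → 0
Total inversions: 0 + 0 + 0 + 1 + 0 + 0 + 0 + 0 = 1

1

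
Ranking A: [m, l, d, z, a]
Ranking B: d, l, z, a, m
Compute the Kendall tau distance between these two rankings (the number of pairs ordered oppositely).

Assign each item its position (1..5) in the first ordering, then rewrite the second ordering as that position sequence:
positions: m→1, l→2, d→3, z→4, a→5
second ordering as positions: [3, 2, 4, 5, 1]
Discordant pairs = inversions in this position sequence.
3: 2, 1 → 2
2: 1 → 1
4: 1 → 1
5: 1 → 1
1: 0
Total: 2 + 1 + 1 + 1 + 0 = 5

5 discordant pairs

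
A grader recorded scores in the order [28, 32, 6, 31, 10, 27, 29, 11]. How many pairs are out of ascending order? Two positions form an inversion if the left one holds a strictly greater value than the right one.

16

Count, for each position, how many later elements it exceeds:
28 → 6, 10, 27, 11 → 4
32 → 6, 31, 10, 27, 29, 11 → 6
6 → none → 0
31 → 10, 27, 29, 11 → 4
10 → none → 0
27 → 11 → 1
29 → 11 → 1
11 → none → 0
Sum: 4 + 6 + 0 + 4 + 0 + 1 + 1 + 0 = 16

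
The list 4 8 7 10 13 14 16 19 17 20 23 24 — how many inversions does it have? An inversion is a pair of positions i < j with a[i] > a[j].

2 out-of-order pairs

Count, for each position, how many later elements it exceeds:
4 → none → 0
8 → 7 → 1
7 → none → 0
10 → none → 0
13 → none → 0
14 → none → 0
16 → none → 0
19 → 17 → 1
17 → none → 0
20 → none → 0
23 → none → 0
24 → none → 0
Sum: 0 + 1 + 0 + 0 + 0 + 0 + 0 + 1 + 0 + 0 + 0 + 0 = 2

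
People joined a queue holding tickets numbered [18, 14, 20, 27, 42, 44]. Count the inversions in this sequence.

Out-of-order index pairs (1-indexed):
(1,2): 18 > 14
That's 1 pair.

1 inversion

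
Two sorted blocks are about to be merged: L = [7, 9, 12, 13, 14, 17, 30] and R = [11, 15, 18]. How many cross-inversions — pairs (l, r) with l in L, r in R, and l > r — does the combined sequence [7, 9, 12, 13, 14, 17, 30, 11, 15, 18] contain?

Take each right-half value and tally the left-half values above it:
r = 11: 12, 13, 14, 17, 30 → 5
r = 15: 17, 30 → 2
r = 18: 30 → 1
Cross-inversions: 5 + 2 + 1 = 8

8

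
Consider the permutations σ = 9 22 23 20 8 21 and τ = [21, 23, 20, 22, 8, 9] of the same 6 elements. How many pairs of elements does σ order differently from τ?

11

Assign each item its position (1..6) in the first ordering, then rewrite the second ordering as that position sequence:
positions: 9→1, 22→2, 23→3, 20→4, 8→5, 21→6
second ordering as positions: [6, 3, 4, 2, 5, 1]
Discordant pairs = inversions in this position sequence.
6: 3, 4, 2, 5, 1 → 5
3: 2, 1 → 2
4: 2, 1 → 2
2: 1 → 1
5: 1 → 1
1: 0
Total: 5 + 2 + 2 + 1 + 1 + 0 = 11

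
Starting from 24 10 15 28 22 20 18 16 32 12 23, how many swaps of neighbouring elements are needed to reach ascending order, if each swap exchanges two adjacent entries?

27

The minimum number of adjacent swaps to sort an array equals its inversion count, since every such swap removes exactly one inversion.
Count inversions — for each element, later elements that are smaller:
24: 10, 15, 22, 20, 18, 16, 12, 23 → 8
10: none → 0
15: 12 → 1
28: 22, 20, 18, 16, 12, 23 → 6
22: 20, 18, 16, 12 → 4
20: 18, 16, 12 → 3
18: 16, 12 → 2
16: 12 → 1
32: 12, 23 → 2
12: none → 0
23: none → 0
Total inversions: 8 + 0 + 1 + 6 + 4 + 3 + 2 + 1 + 2 + 0 + 0 = 27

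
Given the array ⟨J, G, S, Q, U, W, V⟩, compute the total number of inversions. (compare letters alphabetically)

Inversions: 3

Out-of-order index pairs (1-indexed):
(1,2): J > G
(3,4): S > Q
(6,7): W > V
That's 3 pairs.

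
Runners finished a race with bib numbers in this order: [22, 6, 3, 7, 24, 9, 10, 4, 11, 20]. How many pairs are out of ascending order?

There are 18 out-of-order pairs.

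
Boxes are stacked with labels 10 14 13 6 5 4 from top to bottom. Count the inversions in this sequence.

Inversions: 13

Count, for each position, how many later elements it exceeds:
10: 3
14: 4
13: 3
6: 2
5: 1
4: 0
Sum: 3 + 4 + 3 + 2 + 1 + 0 = 13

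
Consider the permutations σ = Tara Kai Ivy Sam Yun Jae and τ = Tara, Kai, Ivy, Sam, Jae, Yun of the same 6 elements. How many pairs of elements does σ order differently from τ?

1 discordant pair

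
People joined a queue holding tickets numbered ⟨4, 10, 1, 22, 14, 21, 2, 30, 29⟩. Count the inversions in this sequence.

Count, for each position, how many later elements it exceeds:
4: 2
10: 2
1: 0
22: 3
14: 1
21: 1
2: 0
30: 1
29: 0
Sum: 2 + 2 + 0 + 3 + 1 + 1 + 0 + 1 + 0 = 10

There are 10 inversions.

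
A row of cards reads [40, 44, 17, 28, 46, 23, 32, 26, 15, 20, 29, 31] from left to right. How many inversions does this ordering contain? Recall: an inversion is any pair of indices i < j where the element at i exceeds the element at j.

Element-by-element contributions:
40: 9
44: 9
17: 1
28: 4
46: 7
23: 2
32: 5
26: 2
15: 0
20: 0
29: 0
31: 0
Sum: 9 + 9 + 1 + 4 + 7 + 2 + 5 + 2 + 0 + 0 + 0 + 0 = 39

39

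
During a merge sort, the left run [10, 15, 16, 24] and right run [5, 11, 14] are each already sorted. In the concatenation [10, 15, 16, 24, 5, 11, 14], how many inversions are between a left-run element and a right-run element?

Count, for every r in R, how many entries of L exceed r:
r = 5: 10, 15, 16, 24 → 4
r = 11: 15, 16, 24 → 3
r = 14: 15, 16, 24 → 3
Cross-inversions: 4 + 3 + 3 = 10

10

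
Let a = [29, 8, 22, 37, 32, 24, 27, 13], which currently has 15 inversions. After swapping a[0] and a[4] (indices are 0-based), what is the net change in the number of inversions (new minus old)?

Positions 0 and 4 hold 29 and 32; after swapping, the array is [32, 8, 22, 37, 29, 24, 27, 13].
Sweep left to right; for each value list the smaller values that follow it:
32 → 8, 22, 29, 24, 27, 13 → 6
8 → none → 0
22 → 13 → 1
37 → 29, 24, 27, 13 → 4
29 → 24, 27, 13 → 3
24 → 13 → 1
27 → 13 → 1
13 → none → 0
Sum: 6 + 0 + 1 + 4 + 3 + 1 + 1 + 0 = 16
Change: 16 − 15 = +1

+1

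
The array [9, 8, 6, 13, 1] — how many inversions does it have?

7

Element-by-element contributions:
9: 3
8: 2
6: 1
13: 1
1: 0
Sum: 3 + 2 + 1 + 1 + 0 = 7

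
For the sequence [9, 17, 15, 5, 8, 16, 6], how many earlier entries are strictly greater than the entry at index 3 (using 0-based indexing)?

The element at index 3 is 5.
Elements before it: 9, 17, 15
Those larger than 5: 9, 17, 15

3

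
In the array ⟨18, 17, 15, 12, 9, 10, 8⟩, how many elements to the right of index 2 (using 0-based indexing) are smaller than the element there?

The element at index 2 is 15.
Elements after it: 12, 9, 10, 8
Those smaller than 15: 12, 9, 10, 8

4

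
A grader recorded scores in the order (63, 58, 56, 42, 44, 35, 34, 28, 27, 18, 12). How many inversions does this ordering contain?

Element-by-element contributions:
63 → 58, 56, 42, 44, 35, 34, 28, 27, 18, 12 → 10
58 → 56, 42, 44, 35, 34, 28, 27, 18, 12 → 9
56 → 42, 44, 35, 34, 28, 27, 18, 12 → 8
42 → 35, 34, 28, 27, 18, 12 → 6
44 → 35, 34, 28, 27, 18, 12 → 6
35 → 34, 28, 27, 18, 12 → 5
34 → 28, 27, 18, 12 → 4
28 → 27, 18, 12 → 3
27 → 18, 12 → 2
18 → 12 → 1
12 → none → 0
Sum: 10 + 9 + 8 + 6 + 6 + 5 + 4 + 3 + 2 + 1 + 0 = 54

Inversions: 54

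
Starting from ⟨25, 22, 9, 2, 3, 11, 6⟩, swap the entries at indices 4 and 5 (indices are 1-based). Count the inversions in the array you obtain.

Positions 4 and 5 hold 2 and 3; after swapping, the array is [25, 22, 9, 3, 2, 11, 6].
Sweep left to right; for each value list the smaller values that follow it:
25: 6
22: 5
9: 3
3: 1
2: 0
11: 1
6: 0
Sum: 6 + 5 + 3 + 1 + 0 + 1 + 0 = 16

Inversions: 16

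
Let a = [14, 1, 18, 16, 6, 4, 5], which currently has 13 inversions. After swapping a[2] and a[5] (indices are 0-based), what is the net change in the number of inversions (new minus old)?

Positions 2 and 5 hold 18 and 4; after swapping, the array is [14, 1, 4, 16, 6, 18, 5].
Count, for each position, how many later elements it exceeds:
14 → 1, 4, 6, 5 → 4
1 → none → 0
4 → none → 0
16 → 6, 5 → 2
6 → 5 → 1
18 → 5 → 1
5 → none → 0
Sum: 4 + 0 + 0 + 2 + 1 + 1 + 0 = 8
Change: 8 − 13 = -5

-5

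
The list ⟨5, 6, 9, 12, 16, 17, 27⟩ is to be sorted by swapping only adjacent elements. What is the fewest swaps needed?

Each adjacent swap fixes exactly one inversion, so the minimum swap count equals the number of inversions.
Count inversions — for each element, later elements that are smaller:
5: none → 0
6: none → 0
9: none → 0
12: none → 0
16: none → 0
17: none → 0
27: none → 0
Total inversions: 0 + 0 + 0 + 0 + 0 + 0 + 0 = 0

0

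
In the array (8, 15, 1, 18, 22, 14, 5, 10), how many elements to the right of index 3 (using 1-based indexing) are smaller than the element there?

The element at index 3 is 1.
Elements after it: 18, 22, 14, 5, 10
None of them are smaller than 1.

0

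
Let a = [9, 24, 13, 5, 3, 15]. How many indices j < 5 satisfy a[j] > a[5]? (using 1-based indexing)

The element at index 5 is 3.
Elements before it: 9, 24, 13, 5
Those larger than 3: 9, 24, 13, 5

4 such elements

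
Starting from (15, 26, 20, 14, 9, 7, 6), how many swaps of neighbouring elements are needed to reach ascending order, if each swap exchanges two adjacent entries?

19 swaps

Each adjacent swap fixes exactly one inversion, so the minimum swap count equals the number of inversions.
Count inversions — for each element, later elements that are smaller:
15: 14, 9, 7, 6 → 4
26: 20, 14, 9, 7, 6 → 5
20: 14, 9, 7, 6 → 4
14: 9, 7, 6 → 3
9: 7, 6 → 2
7: 6 → 1
6: none → 0
Total inversions: 4 + 5 + 4 + 3 + 2 + 1 + 0 = 19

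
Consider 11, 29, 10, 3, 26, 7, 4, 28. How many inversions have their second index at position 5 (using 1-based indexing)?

1 such element

The element at index 5 is 26.
Elements before it: 11, 29, 10, 3
Those larger than 26: 29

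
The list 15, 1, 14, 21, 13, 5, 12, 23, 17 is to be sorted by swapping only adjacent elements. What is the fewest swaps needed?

15

Minimum adjacent swaps = number of inversions (each swap of adjacent out-of-order elements removes one inversion and no swap can remove more).
Count inversions — for each element, later elements that are smaller:
15: 1, 14, 13, 5, 12 → 5
1: none → 0
14: 13, 5, 12 → 3
21: 13, 5, 12, 17 → 4
13: 5, 12 → 2
5: none → 0
12: none → 0
23: 17 → 1
17: none → 0
Total inversions: 5 + 0 + 3 + 4 + 2 + 0 + 0 + 1 + 0 = 15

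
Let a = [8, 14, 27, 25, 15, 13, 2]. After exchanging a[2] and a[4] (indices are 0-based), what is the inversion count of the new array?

Positions 2 and 4 hold 27 and 15; after swapping, the array is [8, 14, 15, 25, 27, 13, 2].
Sweep left to right; for each value list the smaller values that follow it:
8: 1
14: 2
15: 2
25: 2
27: 2
13: 1
2: 0
Sum: 1 + 2 + 2 + 2 + 2 + 1 + 0 = 10

There are 10 inversions.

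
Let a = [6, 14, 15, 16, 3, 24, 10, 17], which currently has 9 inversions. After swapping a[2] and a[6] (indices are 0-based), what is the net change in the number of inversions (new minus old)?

Positions 2 and 6 hold 15 and 10; after swapping, the array is [6, 14, 10, 16, 3, 24, 15, 17].
Sweep left to right; for each value list the smaller values that follow it:
6 → 3 → 1
14 → 10, 3 → 2
10 → 3 → 1
16 → 3, 15 → 2
3 → none → 0
24 → 15, 17 → 2
15 → none → 0
17 → none → 0
Sum: 1 + 2 + 1 + 2 + 0 + 2 + 0 + 0 = 8
Change: 8 − 9 = -1

-1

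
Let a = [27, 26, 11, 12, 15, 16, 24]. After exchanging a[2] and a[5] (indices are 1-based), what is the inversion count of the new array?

10

Positions 2 and 5 hold 26 and 15; after swapping, the array is [27, 15, 11, 12, 26, 16, 24].
Element-by-element contributions:
27 → 15, 11, 12, 26, 16, 24 → 6
15 → 11, 12 → 2
11 → none → 0
12 → none → 0
26 → 16, 24 → 2
16 → none → 0
24 → none → 0
Sum: 6 + 2 + 0 + 0 + 2 + 0 + 0 = 10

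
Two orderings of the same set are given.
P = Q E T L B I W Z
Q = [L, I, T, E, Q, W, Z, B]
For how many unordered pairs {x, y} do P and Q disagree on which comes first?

Assign each item its position (1..8) in the first ordering, then rewrite the second ordering as that position sequence:
positions: Q→1, E→2, T→3, L→4, B→5, I→6, W→7, Z→8
second ordering as positions: [4, 6, 3, 2, 1, 7, 8, 5]
Discordant pairs = inversions in this position sequence.
4: 3, 2, 1 → 3
6: 3, 2, 1, 5 → 4
3: 2, 1 → 2
2: 1 → 1
1: 0
7: 5 → 1
8: 5 → 1
5: 0
Total: 3 + 4 + 2 + 1 + 0 + 1 + 1 + 0 = 12

12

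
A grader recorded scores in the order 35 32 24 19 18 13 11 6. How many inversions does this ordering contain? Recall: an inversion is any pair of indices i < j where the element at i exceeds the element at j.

Inversions: 28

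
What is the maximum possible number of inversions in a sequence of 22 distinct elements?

There are 231 inversions.

A reversed (strictly descending) arrangement makes every pair an inversion, giving C(22, 2) inversions.
C(22, 2) = 22·21/2 = 231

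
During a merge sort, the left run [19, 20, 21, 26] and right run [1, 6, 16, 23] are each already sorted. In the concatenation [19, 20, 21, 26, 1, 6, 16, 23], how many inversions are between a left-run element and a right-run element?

13

Take each right-half value and tally the left-half values above it:
r = 1: 19, 20, 21, 26 → 4
r = 6: 19, 20, 21, 26 → 4
r = 16: 19, 20, 21, 26 → 4
r = 23: 26 → 1
Cross-inversions: 4 + 4 + 4 + 1 = 13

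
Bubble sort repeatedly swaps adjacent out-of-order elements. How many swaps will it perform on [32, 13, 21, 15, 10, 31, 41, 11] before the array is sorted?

Minimum adjacent swaps = number of inversions (each swap of adjacent out-of-order elements removes one inversion and no swap can remove more).
Count inversions — for each element, later elements that are smaller:
32: 13, 21, 15, 10, 31, 11 → 6
13: 10, 11 → 2
21: 15, 10, 11 → 3
15: 10, 11 → 2
10: none → 0
31: 11 → 1
41: 11 → 1
11: none → 0
Total inversions: 6 + 2 + 3 + 2 + 0 + 1 + 1 + 0 = 15

15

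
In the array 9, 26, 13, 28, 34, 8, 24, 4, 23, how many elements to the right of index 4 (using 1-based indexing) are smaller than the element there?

4

The element at index 4 is 28.
Elements after it: 34, 8, 24, 4, 23
Those smaller than 28: 8, 24, 4, 23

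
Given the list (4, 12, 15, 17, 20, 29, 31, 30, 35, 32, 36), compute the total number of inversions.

2 out-of-order pairs

Element-by-element contributions:
4: 0
12: 0
15: 0
17: 0
20: 0
29: 0
31: 1
30: 0
35: 1
32: 0
36: 0
Sum: 0 + 0 + 0 + 0 + 0 + 0 + 1 + 0 + 1 + 0 + 0 = 2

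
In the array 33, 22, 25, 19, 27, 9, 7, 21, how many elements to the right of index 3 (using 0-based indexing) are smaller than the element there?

The element at index 3 is 19.
Elements after it: 27, 9, 7, 21
Those smaller than 19: 9, 7

2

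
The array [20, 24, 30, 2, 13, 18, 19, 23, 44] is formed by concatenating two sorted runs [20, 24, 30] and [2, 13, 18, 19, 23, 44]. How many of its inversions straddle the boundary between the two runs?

14 split inversions

Take each right-half value and tally the left-half values above it:
r = 2: 20, 24, 30 → 3
r = 13: 20, 24, 30 → 3
r = 18: 20, 24, 30 → 3
r = 19: 20, 24, 30 → 3
r = 23: 24, 30 → 2
r = 44: none → 0
Cross-inversions: 3 + 3 + 3 + 3 + 2 + 0 = 14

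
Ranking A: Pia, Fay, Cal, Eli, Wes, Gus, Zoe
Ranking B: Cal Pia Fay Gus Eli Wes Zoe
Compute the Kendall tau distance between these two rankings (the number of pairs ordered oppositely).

Discordant pairs: 4

Assign each item its position (1..7) in the first ordering, then rewrite the second ordering as that position sequence:
positions: Pia→1, Fay→2, Cal→3, Eli→4, Wes→5, Gus→6, Zoe→7
second ordering as positions: [3, 1, 2, 6, 4, 5, 7]
Discordant pairs = inversions in this position sequence.
3: 1, 2 → 2
1: 0
2: 0
6: 4, 5 → 2
4: 0
5: 0
7: 0
Total: 2 + 0 + 0 + 2 + 0 + 0 + 0 = 4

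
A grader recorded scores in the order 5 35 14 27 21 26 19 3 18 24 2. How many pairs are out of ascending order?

35 inversions

For each element, count later entries that are smaller:
5: 2
35: 9
14: 2
27: 7
21: 4
26: 5
19: 3
3: 1
18: 1
24: 1
2: 0
Sum: 2 + 9 + 2 + 7 + 4 + 5 + 3 + 1 + 1 + 1 + 0 = 35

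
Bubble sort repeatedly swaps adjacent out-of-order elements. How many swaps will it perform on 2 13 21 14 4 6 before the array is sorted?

7

Minimum adjacent swaps = number of inversions (each swap of adjacent out-of-order elements removes one inversion and no swap can remove more).
Count inversions — for each element, later elements that are smaller:
2: none → 0
13: 4, 6 → 2
21: 14, 4, 6 → 3
14: 4, 6 → 2
4: none → 0
6: none → 0
Total inversions: 0 + 2 + 3 + 2 + 0 + 0 = 7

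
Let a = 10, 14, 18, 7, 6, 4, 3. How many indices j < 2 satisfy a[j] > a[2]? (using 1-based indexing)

The element at index 2 is 14.
Elements before it: 10
None of them are larger than 14.

0 such elements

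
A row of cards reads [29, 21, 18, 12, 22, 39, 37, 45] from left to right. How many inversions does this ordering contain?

8

For each element, count later entries that are smaller:
29 → 21, 18, 12, 22 → 4
21 → 18, 12 → 2
18 → 12 → 1
12 → none → 0
22 → none → 0
39 → 37 → 1
37 → none → 0
45 → none → 0
Sum: 4 + 2 + 1 + 0 + 0 + 1 + 0 + 0 = 8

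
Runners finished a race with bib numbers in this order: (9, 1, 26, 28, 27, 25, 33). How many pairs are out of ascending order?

5 inversions

Element-by-element contributions:
9: 1
1: 0
26: 1
28: 2
27: 1
25: 0
33: 0
Sum: 1 + 0 + 1 + 2 + 1 + 0 + 0 = 5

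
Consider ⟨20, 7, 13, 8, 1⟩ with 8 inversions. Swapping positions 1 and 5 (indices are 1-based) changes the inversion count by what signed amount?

-7

Positions 1 and 5 hold 20 and 1; after swapping, the array is [1, 7, 13, 8, 20].
For each element, count later entries that are smaller:
1 → none → 0
7 → none → 0
13 → 8 → 1
8 → none → 0
20 → none → 0
Sum: 0 + 0 + 1 + 0 + 0 = 1
Change: 1 − 8 = -7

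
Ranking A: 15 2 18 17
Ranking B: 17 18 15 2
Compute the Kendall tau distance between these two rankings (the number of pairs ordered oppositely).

There are 5 discordant pairs.

Assign each item its position (1..4) in the first ordering, then rewrite the second ordering as that position sequence:
positions: 15→1, 2→2, 18→3, 17→4
second ordering as positions: [4, 3, 1, 2]
Discordant pairs = inversions in this position sequence.
4: 3, 1, 2 → 3
3: 1, 2 → 2
1: 0
2: 0
Total: 3 + 2 + 0 + 0 = 5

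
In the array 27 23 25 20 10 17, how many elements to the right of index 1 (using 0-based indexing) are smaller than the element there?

The element at index 1 is 23.
Elements after it: 25, 20, 10, 17
Those smaller than 23: 20, 10, 17

3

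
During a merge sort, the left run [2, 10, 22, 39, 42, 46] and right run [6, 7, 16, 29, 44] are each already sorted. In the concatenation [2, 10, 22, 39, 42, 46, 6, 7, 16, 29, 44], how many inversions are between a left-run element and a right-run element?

Cross-inversions: 18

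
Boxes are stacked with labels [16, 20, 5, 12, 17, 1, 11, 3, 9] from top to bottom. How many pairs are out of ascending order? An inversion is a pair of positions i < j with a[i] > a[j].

Count, for each position, how many later elements it exceeds:
16 → 5, 12, 1, 11, 3, 9 → 6
20 → 5, 12, 17, 1, 11, 3, 9 → 7
5 → 1, 3 → 2
12 → 1, 11, 3, 9 → 4
17 → 1, 11, 3, 9 → 4
1 → none → 0
11 → 3, 9 → 2
3 → none → 0
9 → none → 0
Sum: 6 + 7 + 2 + 4 + 4 + 0 + 2 + 0 + 0 = 25

25 inversions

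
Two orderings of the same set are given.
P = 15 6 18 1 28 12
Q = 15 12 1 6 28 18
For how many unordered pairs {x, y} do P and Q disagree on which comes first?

Assign each item its position (1..6) in the first ordering, then rewrite the second ordering as that position sequence:
positions: 15→1, 6→2, 18→3, 1→4, 28→5, 12→6
second ordering as positions: [1, 6, 4, 2, 5, 3]
Discordant pairs = inversions in this position sequence.
1: 0
6: 4, 2, 5, 3 → 4
4: 2, 3 → 2
2: 0
5: 3 → 1
3: 0
Total: 0 + 4 + 2 + 0 + 1 + 0 = 7

7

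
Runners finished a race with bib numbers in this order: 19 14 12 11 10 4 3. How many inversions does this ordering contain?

21

For each element, count later entries that are smaller:
19 → 14, 12, 11, 10, 4, 3 → 6
14 → 12, 11, 10, 4, 3 → 5
12 → 11, 10, 4, 3 → 4
11 → 10, 4, 3 → 3
10 → 4, 3 → 2
4 → 3 → 1
3 → none → 0
Sum: 6 + 5 + 4 + 3 + 2 + 1 + 0 = 21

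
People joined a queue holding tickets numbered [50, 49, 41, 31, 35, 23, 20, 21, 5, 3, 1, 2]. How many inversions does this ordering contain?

For each element, count later entries that are smaller:
50: 11
49: 10
41: 9
31: 7
35: 7
23: 6
20: 4
21: 4
5: 3
3: 2
1: 0
2: 0
Sum: 11 + 10 + 9 + 7 + 7 + 6 + 4 + 4 + 3 + 2 + 0 + 0 = 63

63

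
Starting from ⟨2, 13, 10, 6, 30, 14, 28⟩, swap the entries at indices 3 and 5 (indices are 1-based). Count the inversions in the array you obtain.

Positions 3 and 5 hold 10 and 30; after swapping, the array is [2, 13, 30, 6, 10, 14, 28].
Sweep left to right; for each value list the smaller values that follow it:
2: 0
13: 2
30: 4
6: 0
10: 0
14: 0
28: 0
Sum: 0 + 2 + 4 + 0 + 0 + 0 + 0 = 6

There are 6 inversions.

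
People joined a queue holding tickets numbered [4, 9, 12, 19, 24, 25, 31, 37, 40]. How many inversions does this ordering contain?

Element-by-element contributions:
4 → none → 0
9 → none → 0
12 → none → 0
19 → none → 0
24 → none → 0
25 → none → 0
31 → none → 0
37 → none → 0
40 → none → 0
Sum: 0 + 0 + 0 + 0 + 0 + 0 + 0 + 0 + 0 = 0

0 inversions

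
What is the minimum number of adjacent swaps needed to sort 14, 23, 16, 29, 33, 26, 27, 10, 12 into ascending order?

Each adjacent swap fixes exactly one inversion, so the minimum swap count equals the number of inversions.
Count inversions — for each element, later elements that are smaller:
14: 10, 12 → 2
23: 16, 10, 12 → 3
16: 10, 12 → 2
29: 26, 27, 10, 12 → 4
33: 26, 27, 10, 12 → 4
26: 10, 12 → 2
27: 10, 12 → 2
10: none → 0
12: none → 0
Total inversions: 2 + 3 + 2 + 4 + 4 + 2 + 2 + 0 + 0 = 19

19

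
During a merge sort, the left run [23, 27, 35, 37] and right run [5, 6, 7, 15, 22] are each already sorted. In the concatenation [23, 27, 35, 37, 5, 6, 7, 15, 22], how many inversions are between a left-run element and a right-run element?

20

Take each right-half value and tally the left-half values above it:
r = 5: 23, 27, 35, 37 → 4
r = 6: 23, 27, 35, 37 → 4
r = 7: 23, 27, 35, 37 → 4
r = 15: 23, 27, 35, 37 → 4
r = 22: 23, 27, 35, 37 → 4
Cross-inversions: 4 + 4 + 4 + 4 + 4 = 20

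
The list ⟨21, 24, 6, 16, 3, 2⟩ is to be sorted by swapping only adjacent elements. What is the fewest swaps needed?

Minimum adjacent swaps = number of inversions (each swap of adjacent out-of-order elements removes one inversion and no swap can remove more).
Count inversions — for each element, later elements that are smaller:
21: 6, 16, 3, 2 → 4
24: 6, 16, 3, 2 → 4
6: 3, 2 → 2
16: 3, 2 → 2
3: 2 → 1
2: none → 0
Total inversions: 4 + 4 + 2 + 2 + 1 + 0 = 13

13 adjacent swaps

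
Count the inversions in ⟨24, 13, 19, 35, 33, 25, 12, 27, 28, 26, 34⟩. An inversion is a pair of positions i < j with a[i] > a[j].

20 inversions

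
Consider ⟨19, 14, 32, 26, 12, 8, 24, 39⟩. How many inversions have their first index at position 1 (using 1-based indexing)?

3

The element at index 1 is 19.
Elements after it: 14, 32, 26, 12, 8, 24, 39
Those smaller than 19: 14, 12, 8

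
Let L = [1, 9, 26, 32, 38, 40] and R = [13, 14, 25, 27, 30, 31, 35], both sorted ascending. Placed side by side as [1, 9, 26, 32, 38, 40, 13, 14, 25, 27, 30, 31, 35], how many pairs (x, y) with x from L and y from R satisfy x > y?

Count, for every r in R, how many entries of L exceed r:
r = 13: 26, 32, 38, 40 → 4
r = 14: 26, 32, 38, 40 → 4
r = 25: 26, 32, 38, 40 → 4
r = 27: 32, 38, 40 → 3
r = 30: 32, 38, 40 → 3
r = 31: 32, 38, 40 → 3
r = 35: 38, 40 → 2
Cross-inversions: 4 + 4 + 4 + 3 + 3 + 3 + 2 = 23

23 cross-inversions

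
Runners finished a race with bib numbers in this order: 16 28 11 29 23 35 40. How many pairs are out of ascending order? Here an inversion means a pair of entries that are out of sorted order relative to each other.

There are 4 inversions.

Inversion pairs (indices are 0-based):
(0,2): 16 > 11
(1,2): 28 > 11
(1,4): 28 > 23
(3,4): 29 > 23
That's 4 pairs.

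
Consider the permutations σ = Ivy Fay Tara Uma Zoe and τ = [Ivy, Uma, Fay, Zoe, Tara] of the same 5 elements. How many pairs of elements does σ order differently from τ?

3 discordant pairs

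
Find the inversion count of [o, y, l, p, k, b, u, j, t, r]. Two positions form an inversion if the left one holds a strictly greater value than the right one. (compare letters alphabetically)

24 inversions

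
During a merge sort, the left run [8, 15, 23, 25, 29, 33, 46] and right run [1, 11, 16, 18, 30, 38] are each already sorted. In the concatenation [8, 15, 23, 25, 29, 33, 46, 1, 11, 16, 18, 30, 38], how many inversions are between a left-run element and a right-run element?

Take each right-half value and tally the left-half values above it:
r = 1: 8, 15, 23, 25, 29, 33, 46 → 7
r = 11: 15, 23, 25, 29, 33, 46 → 6
r = 16: 23, 25, 29, 33, 46 → 5
r = 18: 23, 25, 29, 33, 46 → 5
r = 30: 33, 46 → 2
r = 38: 46 → 1
Cross-inversions: 7 + 6 + 5 + 5 + 2 + 1 = 26

26 cross-inversions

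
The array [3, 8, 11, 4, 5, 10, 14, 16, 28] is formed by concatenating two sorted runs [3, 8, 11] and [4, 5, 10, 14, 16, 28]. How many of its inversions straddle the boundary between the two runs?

For each element r of the right run, count left-run elements greater than r:
r = 4: 8, 11 → 2
r = 5: 8, 11 → 2
r = 10: 11 → 1
r = 14: none → 0
r = 16: none → 0
r = 28: none → 0
Cross-inversions: 2 + 2 + 1 + 0 + 0 + 0 = 5

5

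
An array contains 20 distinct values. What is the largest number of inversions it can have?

The maximum occurs when the array is in strictly decreasing order: every one of the C(20, 2) pairs is inverted.
C(20, 2) = 20·19/2 = 190

190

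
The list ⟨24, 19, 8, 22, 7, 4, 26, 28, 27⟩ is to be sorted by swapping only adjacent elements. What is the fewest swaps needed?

14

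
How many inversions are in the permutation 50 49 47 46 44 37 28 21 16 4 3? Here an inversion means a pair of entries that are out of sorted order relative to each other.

Sweep left to right; for each value list the smaller values that follow it:
50 → 49, 47, 46, 44, 37, 28, 21, 16, 4, 3 → 10
49 → 47, 46, 44, 37, 28, 21, 16, 4, 3 → 9
47 → 46, 44, 37, 28, 21, 16, 4, 3 → 8
46 → 44, 37, 28, 21, 16, 4, 3 → 7
44 → 37, 28, 21, 16, 4, 3 → 6
37 → 28, 21, 16, 4, 3 → 5
28 → 21, 16, 4, 3 → 4
21 → 16, 4, 3 → 3
16 → 4, 3 → 2
4 → 3 → 1
3 → none → 0
Sum: 10 + 9 + 8 + 7 + 6 + 5 + 4 + 3 + 2 + 1 + 0 = 55

55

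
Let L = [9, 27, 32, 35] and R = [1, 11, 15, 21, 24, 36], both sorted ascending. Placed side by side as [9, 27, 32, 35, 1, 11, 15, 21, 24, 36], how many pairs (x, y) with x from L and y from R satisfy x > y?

Cross-inversions: 16

Take each right-half value and tally the left-half values above it:
r = 1: 9, 27, 32, 35 → 4
r = 11: 27, 32, 35 → 3
r = 15: 27, 32, 35 → 3
r = 21: 27, 32, 35 → 3
r = 24: 27, 32, 35 → 3
r = 36: none → 0
Cross-inversions: 4 + 3 + 3 + 3 + 3 + 0 = 16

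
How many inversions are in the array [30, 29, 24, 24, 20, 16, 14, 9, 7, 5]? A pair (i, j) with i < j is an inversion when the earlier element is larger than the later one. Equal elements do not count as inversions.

Inversions: 44

Sweep left to right; for each value list the smaller values that follow it:
30 → 29, 24, 24, 20, 16, 14, 9, 7, 5 → 9
29 → 24, 24, 20, 16, 14, 9, 7, 5 → 8
24 → 20, 16, 14, 9, 7, 5 → 6
24 → 20, 16, 14, 9, 7, 5 → 6
20 → 16, 14, 9, 7, 5 → 5
16 → 14, 9, 7, 5 → 4
14 → 9, 7, 5 → 3
9 → 7, 5 → 2
7 → 5 → 1
5 → none → 0
Sum: 9 + 8 + 6 + 6 + 5 + 4 + 3 + 2 + 1 + 0 = 44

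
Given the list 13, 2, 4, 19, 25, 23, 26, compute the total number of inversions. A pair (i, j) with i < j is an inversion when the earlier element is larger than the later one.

Count, for each position, how many later elements it exceeds:
13 → 2, 4 → 2
2 → none → 0
4 → none → 0
19 → none → 0
25 → 23 → 1
23 → none → 0
26 → none → 0
Sum: 2 + 0 + 0 + 0 + 1 + 0 + 0 = 3

3 inversions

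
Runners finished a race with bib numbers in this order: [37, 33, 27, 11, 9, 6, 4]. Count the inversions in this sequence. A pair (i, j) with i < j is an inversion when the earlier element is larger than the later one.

21 inversions

Count, for each position, how many later elements it exceeds:
37 → 33, 27, 11, 9, 6, 4 → 6
33 → 27, 11, 9, 6, 4 → 5
27 → 11, 9, 6, 4 → 4
11 → 9, 6, 4 → 3
9 → 6, 4 → 2
6 → 4 → 1
4 → none → 0
Sum: 6 + 5 + 4 + 3 + 2 + 1 + 0 = 21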